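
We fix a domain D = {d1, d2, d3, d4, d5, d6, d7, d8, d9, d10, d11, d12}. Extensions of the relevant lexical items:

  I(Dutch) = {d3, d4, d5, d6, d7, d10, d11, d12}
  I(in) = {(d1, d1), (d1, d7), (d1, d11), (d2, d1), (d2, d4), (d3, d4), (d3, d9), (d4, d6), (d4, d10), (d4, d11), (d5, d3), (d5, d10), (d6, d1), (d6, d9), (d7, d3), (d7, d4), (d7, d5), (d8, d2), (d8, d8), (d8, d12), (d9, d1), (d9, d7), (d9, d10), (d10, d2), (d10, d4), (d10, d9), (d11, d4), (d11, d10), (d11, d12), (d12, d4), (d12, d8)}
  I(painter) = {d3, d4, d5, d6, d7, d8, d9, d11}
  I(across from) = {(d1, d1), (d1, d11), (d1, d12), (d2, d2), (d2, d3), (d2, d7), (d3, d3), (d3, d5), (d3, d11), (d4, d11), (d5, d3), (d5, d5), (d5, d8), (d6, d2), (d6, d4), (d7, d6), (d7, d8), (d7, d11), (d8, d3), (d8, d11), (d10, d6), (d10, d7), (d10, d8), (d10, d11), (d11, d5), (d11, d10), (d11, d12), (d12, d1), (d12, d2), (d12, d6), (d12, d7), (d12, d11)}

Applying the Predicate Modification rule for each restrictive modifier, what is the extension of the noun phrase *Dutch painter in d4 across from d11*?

⟦in d4⟧ = {x : ⟨x, d4⟩ ∈ ⟦in⟧} = {d2, d3, d7, d10, d11, d12}
⟦across from d11⟧ = {x : ⟨x, d11⟩ ∈ ⟦across from⟧} = {d1, d3, d4, d7, d8, d10, d12}
⟦painter⟧ = {d3, d4, d5, d6, d7, d8, d9, d11}
… ∩ ⟦in d4⟧ = {d3, d4, d5, d6, d7, d8, d9, d11} ∩ {d2, d3, d7, d10, d11, d12} = {d3, d7, d11}
… ∩ ⟦across from d11⟧ = {d3, d7, d11} ∩ {d1, d3, d4, d7, d8, d10, d12} = {d3, d7}
… ∩ ⟦Dutch⟧ = {d3, d7} ∩ {d3, d4, d5, d6, d7, d10, d11, d12} = {d3, d7}
So ⟦Dutch painter in d4 across from d11⟧ = {d3, d7}.

{d3, d7}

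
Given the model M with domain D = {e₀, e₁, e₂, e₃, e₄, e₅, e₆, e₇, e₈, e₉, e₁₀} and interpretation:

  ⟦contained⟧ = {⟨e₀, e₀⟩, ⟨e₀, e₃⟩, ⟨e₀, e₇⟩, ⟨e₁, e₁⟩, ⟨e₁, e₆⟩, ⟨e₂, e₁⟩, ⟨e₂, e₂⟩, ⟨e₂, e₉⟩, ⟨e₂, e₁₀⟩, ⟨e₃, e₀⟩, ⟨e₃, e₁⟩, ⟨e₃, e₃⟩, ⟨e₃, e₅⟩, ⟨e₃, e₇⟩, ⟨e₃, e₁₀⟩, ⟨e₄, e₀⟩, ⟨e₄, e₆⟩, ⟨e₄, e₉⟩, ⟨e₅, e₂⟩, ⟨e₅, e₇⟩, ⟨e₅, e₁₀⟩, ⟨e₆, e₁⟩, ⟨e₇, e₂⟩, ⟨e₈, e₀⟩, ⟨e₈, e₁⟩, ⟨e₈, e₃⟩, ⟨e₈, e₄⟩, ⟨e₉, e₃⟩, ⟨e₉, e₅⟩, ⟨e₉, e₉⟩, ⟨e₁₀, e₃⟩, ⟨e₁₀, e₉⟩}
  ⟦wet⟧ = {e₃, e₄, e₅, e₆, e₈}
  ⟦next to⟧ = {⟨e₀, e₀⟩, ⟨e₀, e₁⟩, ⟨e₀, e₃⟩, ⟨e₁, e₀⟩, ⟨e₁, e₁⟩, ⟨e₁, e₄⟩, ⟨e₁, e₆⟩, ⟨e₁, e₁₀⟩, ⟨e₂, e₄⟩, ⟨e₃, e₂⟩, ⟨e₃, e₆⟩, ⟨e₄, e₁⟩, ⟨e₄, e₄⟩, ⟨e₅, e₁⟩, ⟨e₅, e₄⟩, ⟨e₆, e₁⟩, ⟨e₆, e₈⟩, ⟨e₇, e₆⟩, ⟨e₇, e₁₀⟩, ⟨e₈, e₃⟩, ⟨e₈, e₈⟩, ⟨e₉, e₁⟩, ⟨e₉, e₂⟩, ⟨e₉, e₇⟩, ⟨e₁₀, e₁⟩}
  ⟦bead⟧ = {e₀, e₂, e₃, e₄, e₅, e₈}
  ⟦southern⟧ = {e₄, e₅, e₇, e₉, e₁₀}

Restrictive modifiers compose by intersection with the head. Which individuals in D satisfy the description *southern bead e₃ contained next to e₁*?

{e₅}

⟦e₃ contained⟧ = {x : ⟨e₃, x⟩ ∈ ⟦contained⟧} = {e₀, e₁, e₃, e₅, e₇, e₁₀}
⟦next to e₁⟧ = {x : ⟨x, e₁⟩ ∈ ⟦next to⟧} = {e₀, e₁, e₄, e₅, e₆, e₉, e₁₀}
⟦bead⟧ = {e₀, e₂, e₃, e₄, e₅, e₈}
… ∩ ⟦e₃ contained⟧ = {e₀, e₂, e₃, e₄, e₅, e₈} ∩ {e₀, e₁, e₃, e₅, e₇, e₁₀} = {e₀, e₃, e₅}
… ∩ ⟦next to e₁⟧ = {e₀, e₃, e₅} ∩ {e₀, e₁, e₄, e₅, e₆, e₉, e₁₀} = {e₀, e₅}
… ∩ ⟦southern⟧ = {e₀, e₅} ∩ {e₄, e₅, e₇, e₉, e₁₀} = {e₅}
So ⟦southern bead e₃ contained next to e₁⟧ = {e₅}.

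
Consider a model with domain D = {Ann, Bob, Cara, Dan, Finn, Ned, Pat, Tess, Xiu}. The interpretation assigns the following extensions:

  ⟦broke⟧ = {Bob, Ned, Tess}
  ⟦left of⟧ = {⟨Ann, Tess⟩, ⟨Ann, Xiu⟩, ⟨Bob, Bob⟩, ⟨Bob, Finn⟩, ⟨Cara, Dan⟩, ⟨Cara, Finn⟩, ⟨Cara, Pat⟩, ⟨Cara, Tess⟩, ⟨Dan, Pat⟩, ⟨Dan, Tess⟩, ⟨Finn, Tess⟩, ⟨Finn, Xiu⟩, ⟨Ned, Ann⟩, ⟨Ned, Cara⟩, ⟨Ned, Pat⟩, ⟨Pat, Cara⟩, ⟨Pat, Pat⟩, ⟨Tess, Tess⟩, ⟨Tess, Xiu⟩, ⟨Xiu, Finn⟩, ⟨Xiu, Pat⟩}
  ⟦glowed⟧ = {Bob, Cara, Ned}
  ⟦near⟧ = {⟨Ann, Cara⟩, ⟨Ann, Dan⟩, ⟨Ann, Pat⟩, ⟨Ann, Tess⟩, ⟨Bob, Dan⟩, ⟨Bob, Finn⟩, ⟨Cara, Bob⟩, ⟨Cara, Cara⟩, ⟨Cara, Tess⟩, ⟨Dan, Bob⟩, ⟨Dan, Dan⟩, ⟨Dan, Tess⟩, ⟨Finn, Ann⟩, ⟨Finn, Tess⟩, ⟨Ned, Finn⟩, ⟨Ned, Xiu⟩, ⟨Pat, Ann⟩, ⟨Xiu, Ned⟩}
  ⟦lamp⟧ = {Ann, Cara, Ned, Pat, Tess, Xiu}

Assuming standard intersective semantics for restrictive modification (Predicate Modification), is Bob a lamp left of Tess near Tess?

⟦left of Tess⟧ = {x : ⟨x, Tess⟩ ∈ ⟦left of⟧} = {Ann, Cara, Dan, Finn, Tess}
⟦near Tess⟧ = {x : ⟨x, Tess⟩ ∈ ⟦near⟧} = {Ann, Cara, Dan, Finn}
⟦lamp⟧ = {Ann, Cara, Ned, Pat, Tess, Xiu}
… ∩ ⟦left of Tess⟧ = {Ann, Cara, Ned, Pat, Tess, Xiu} ∩ {Ann, Cara, Dan, Finn, Tess} = {Ann, Cara, Tess}
… ∩ ⟦near Tess⟧ = {Ann, Cara, Tess} ∩ {Ann, Cara, Dan, Finn} = {Ann, Cara}
⟦lamp left of Tess near Tess⟧ = {Ann, Cara}; Bob ∉ this set.

no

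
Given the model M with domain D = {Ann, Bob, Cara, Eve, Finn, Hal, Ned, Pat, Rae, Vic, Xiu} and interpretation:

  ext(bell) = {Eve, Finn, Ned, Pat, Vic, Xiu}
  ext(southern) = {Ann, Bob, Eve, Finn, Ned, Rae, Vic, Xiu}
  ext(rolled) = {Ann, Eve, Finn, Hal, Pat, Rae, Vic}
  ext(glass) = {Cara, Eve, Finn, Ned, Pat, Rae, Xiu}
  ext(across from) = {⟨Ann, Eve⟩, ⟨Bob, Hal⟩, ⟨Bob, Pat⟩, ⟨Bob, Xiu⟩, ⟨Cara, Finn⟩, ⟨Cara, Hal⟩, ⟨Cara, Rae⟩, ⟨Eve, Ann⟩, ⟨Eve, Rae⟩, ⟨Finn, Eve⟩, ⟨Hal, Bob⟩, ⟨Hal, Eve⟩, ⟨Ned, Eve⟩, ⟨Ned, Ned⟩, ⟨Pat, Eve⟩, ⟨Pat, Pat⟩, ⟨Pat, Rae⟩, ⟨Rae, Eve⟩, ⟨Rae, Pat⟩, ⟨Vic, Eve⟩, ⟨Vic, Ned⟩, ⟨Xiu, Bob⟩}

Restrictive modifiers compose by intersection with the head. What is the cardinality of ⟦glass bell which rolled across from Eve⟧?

⟦which rolled⟧ = ⟦rolled⟧ = {Ann, Eve, Finn, Hal, Pat, Rae, Vic}
⟦across from Eve⟧ = {x : ⟨x, Eve⟩ ∈ ⟦across from⟧} = {Ann, Finn, Hal, Ned, Pat, Rae, Vic}
⟦bell⟧ = {Eve, Finn, Ned, Pat, Vic, Xiu}
… ∩ ⟦which rolled⟧ = {Eve, Finn, Ned, Pat, Vic, Xiu} ∩ {Ann, Eve, Finn, Hal, Pat, Rae, Vic} = {Eve, Finn, Pat, Vic}
… ∩ ⟦across from Eve⟧ = {Eve, Finn, Pat, Vic} ∩ {Ann, Finn, Hal, Ned, Pat, Rae, Vic} = {Finn, Pat, Vic}
… ∩ ⟦glass⟧ = {Finn, Pat, Vic} ∩ {Cara, Eve, Finn, Ned, Pat, Rae, Xiu} = {Finn, Pat}
⟦glass bell which rolled across from Eve⟧ = {Finn, Pat}, so the cardinality is 2.

2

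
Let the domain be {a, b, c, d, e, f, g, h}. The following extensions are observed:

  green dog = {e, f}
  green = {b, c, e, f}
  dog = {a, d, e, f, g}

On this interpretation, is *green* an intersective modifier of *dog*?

⟦green⟧ ∩ ⟦dog⟧ = {b, c, e, f} ∩ {a, d, e, f, g} = {e, f}
Observed ⟦green dog⟧ = {e, f}.
These coincide, so the modifier is intersective here.

yes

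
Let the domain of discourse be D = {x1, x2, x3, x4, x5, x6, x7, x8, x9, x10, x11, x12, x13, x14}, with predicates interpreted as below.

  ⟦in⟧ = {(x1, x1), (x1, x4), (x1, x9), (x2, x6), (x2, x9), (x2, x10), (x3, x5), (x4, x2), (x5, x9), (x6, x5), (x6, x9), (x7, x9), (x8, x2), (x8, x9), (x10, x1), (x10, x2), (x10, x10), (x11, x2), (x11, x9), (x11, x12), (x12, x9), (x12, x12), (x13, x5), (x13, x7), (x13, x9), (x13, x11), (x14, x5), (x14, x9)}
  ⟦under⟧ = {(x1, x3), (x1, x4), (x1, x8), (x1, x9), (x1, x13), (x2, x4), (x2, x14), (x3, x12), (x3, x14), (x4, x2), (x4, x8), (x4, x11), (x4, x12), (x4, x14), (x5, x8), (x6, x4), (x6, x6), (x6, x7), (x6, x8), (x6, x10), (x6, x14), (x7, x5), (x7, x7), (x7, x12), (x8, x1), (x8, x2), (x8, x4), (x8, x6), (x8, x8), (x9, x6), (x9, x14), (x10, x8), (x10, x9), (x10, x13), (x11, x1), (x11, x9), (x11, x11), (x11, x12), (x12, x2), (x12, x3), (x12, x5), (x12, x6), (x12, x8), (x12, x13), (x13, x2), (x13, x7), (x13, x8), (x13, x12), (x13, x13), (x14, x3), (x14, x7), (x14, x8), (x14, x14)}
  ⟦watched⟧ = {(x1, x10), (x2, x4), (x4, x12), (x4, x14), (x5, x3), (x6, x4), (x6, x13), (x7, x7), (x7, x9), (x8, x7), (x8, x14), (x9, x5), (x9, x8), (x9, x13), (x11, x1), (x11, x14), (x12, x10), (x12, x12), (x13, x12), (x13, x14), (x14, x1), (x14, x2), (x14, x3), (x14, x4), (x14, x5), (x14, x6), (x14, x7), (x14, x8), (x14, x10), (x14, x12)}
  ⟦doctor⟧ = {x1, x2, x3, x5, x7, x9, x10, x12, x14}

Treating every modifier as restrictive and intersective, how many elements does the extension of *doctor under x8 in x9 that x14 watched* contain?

3

⟦under x8⟧ = {x : ⟨x, x8⟩ ∈ ⟦under⟧} = {x1, x4, x5, x6, x8, x10, x12, x13, x14}
⟦in x9⟧ = {x : ⟨x, x9⟩ ∈ ⟦in⟧} = {x1, x2, x5, x6, x7, x8, x11, x12, x13, x14}
⟦that x14 watched⟧ = {x : ⟨x14, x⟩ ∈ ⟦watched⟧} = {x1, x2, x3, x4, x5, x6, x7, x8, x10, x12}
⟦doctor⟧ = {x1, x2, x3, x5, x7, x9, x10, x12, x14}
… ∩ ⟦under x8⟧ = {x1, x2, x3, x5, x7, x9, x10, x12, x14} ∩ {x1, x4, x5, x6, x8, x10, x12, x13, x14} = {x1, x5, x10, x12, x14}
… ∩ ⟦in x9⟧ = {x1, x5, x10, x12, x14} ∩ {x1, x2, x5, x6, x7, x8, x11, x12, x13, x14} = {x1, x5, x12, x14}
… ∩ ⟦that x14 watched⟧ = {x1, x5, x12, x14} ∩ {x1, x2, x3, x4, x5, x6, x7, x8, x10, x12} = {x1, x5, x12}
⟦doctor under x8 in x9 that x14 watched⟧ = {x1, x5, x12}, so the cardinality is 3.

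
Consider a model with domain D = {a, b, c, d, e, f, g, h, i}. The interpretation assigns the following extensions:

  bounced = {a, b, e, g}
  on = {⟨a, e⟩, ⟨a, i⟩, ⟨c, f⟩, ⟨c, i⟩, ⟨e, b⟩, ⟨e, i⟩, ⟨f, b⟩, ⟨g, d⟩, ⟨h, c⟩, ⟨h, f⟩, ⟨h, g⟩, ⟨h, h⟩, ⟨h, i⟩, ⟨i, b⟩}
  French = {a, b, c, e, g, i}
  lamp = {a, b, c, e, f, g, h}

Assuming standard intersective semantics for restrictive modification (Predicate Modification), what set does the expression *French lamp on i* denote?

⟦on i⟧ = {x : ⟨x, i⟩ ∈ ⟦on⟧} = {a, c, e, h}
⟦lamp⟧ = {a, b, c, e, f, g, h}
… ∩ ⟦on i⟧ = {a, b, c, e, f, g, h} ∩ {a, c, e, h} = {a, c, e, h}
… ∩ ⟦French⟧ = {a, c, e, h} ∩ {a, b, c, e, g, i} = {a, c, e}
So ⟦French lamp on i⟧ = {a, c, e}.

{a, c, e}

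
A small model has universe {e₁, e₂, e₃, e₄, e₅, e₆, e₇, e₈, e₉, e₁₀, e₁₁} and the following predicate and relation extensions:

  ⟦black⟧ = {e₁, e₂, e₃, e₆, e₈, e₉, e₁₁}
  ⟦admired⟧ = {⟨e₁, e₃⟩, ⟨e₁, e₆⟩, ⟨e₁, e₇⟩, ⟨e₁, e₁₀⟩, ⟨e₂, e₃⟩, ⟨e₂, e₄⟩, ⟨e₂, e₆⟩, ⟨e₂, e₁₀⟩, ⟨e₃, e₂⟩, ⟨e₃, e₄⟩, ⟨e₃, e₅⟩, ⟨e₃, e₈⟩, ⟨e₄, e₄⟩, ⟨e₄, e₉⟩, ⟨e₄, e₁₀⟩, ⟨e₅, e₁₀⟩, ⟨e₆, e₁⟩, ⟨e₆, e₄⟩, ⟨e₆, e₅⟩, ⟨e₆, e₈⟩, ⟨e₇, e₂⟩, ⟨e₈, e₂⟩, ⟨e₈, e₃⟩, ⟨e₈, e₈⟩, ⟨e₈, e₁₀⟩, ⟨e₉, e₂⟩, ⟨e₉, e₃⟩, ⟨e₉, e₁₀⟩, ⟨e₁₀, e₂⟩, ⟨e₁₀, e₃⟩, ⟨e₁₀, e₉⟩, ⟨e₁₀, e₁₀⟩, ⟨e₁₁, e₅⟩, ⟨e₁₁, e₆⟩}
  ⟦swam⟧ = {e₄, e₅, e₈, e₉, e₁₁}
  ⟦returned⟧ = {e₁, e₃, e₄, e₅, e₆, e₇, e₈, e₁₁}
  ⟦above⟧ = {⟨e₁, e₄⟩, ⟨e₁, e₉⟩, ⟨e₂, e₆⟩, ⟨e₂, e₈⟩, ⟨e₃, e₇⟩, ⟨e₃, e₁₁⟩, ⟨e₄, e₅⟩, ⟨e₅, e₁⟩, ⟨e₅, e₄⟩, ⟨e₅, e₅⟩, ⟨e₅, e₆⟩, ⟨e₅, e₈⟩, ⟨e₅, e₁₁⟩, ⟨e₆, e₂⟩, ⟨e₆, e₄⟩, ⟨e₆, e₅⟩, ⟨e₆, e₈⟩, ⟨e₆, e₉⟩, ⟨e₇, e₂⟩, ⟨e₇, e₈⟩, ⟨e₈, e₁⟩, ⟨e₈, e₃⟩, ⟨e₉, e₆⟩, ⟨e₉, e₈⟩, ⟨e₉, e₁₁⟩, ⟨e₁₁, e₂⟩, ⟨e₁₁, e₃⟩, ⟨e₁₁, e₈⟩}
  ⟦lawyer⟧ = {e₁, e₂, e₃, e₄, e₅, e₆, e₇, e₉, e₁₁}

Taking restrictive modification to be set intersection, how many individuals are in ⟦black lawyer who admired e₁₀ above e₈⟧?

⟦who admired e₁₀⟧ = {x : ⟨x, e₁₀⟩ ∈ ⟦admired⟧} = {e₁, e₂, e₄, e₅, e₈, e₉, e₁₀}
⟦above e₈⟧ = {x : ⟨x, e₈⟩ ∈ ⟦above⟧} = {e₂, e₅, e₆, e₇, e₉, e₁₁}
⟦lawyer⟧ = {e₁, e₂, e₃, e₄, e₅, e₆, e₇, e₉, e₁₁}
… ∩ ⟦who admired e₁₀⟧ = {e₁, e₂, e₃, e₄, e₅, e₆, e₇, e₉, e₁₁} ∩ {e₁, e₂, e₄, e₅, e₈, e₉, e₁₀} = {e₁, e₂, e₄, e₅, e₉}
… ∩ ⟦above e₈⟧ = {e₁, e₂, e₄, e₅, e₉} ∩ {e₂, e₅, e₆, e₇, e₉, e₁₁} = {e₂, e₅, e₉}
… ∩ ⟦black⟧ = {e₂, e₅, e₉} ∩ {e₁, e₂, e₃, e₆, e₈, e₉, e₁₁} = {e₂, e₉}
⟦black lawyer who admired e₁₀ above e₈⟧ = {e₂, e₉}, so the cardinality is 2.

2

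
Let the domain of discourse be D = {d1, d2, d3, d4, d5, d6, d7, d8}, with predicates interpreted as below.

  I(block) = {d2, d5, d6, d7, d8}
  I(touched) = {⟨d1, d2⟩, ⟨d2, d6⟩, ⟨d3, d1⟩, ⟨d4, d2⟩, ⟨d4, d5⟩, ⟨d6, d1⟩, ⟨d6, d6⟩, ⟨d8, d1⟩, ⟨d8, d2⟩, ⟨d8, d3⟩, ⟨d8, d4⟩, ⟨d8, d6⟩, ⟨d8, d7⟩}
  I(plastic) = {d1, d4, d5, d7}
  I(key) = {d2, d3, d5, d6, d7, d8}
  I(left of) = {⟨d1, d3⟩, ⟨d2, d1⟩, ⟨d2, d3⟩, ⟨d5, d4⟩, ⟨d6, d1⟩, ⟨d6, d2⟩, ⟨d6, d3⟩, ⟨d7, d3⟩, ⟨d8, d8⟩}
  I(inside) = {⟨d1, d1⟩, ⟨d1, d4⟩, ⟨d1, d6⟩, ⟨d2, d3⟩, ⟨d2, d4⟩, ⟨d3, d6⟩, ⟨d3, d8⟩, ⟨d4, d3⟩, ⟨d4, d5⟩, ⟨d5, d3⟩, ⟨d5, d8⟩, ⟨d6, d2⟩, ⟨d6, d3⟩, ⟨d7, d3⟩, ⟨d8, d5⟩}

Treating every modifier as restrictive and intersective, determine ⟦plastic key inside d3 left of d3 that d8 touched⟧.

⟦inside d3⟧ = {x : ⟨x, d3⟩ ∈ ⟦inside⟧} = {d2, d4, d5, d6, d7}
⟦left of d3⟧ = {x : ⟨x, d3⟩ ∈ ⟦left of⟧} = {d1, d2, d6, d7}
⟦that d8 touched⟧ = {x : ⟨d8, x⟩ ∈ ⟦touched⟧} = {d1, d2, d3, d4, d6, d7}
⟦key⟧ = {d2, d3, d5, d6, d7, d8}
… ∩ ⟦inside d3⟧ = {d2, d3, d5, d6, d7, d8} ∩ {d2, d4, d5, d6, d7} = {d2, d5, d6, d7}
… ∩ ⟦left of d3⟧ = {d2, d5, d6, d7} ∩ {d1, d2, d6, d7} = {d2, d6, d7}
… ∩ ⟦that d8 touched⟧ = {d2, d6, d7} ∩ {d1, d2, d3, d4, d6, d7} = {d2, d6, d7}
… ∩ ⟦plastic⟧ = {d2, d6, d7} ∩ {d1, d4, d5, d7} = {d7}
So ⟦plastic key inside d3 left of d3 that d8 touched⟧ = {d7}.

{d7}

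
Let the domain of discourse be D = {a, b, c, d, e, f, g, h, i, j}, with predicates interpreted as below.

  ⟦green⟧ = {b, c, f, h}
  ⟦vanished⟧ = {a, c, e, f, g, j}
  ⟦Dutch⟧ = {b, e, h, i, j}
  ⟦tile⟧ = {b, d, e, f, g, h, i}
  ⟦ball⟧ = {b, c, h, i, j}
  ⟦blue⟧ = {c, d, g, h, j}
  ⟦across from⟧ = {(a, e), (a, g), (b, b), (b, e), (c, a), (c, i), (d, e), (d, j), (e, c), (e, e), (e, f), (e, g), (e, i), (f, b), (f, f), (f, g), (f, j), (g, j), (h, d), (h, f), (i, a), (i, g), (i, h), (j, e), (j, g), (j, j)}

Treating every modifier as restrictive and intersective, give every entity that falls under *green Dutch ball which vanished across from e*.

{ }

⟦which vanished⟧ = ⟦vanished⟧ = {a, c, e, f, g, j}
⟦across from e⟧ = {x : ⟨x, e⟩ ∈ ⟦across from⟧} = {a, b, d, e, j}
⟦ball⟧ = {b, c, h, i, j}
… ∩ ⟦which vanished⟧ = {b, c, h, i, j} ∩ {a, c, e, f, g, j} = {c, j}
… ∩ ⟦across from e⟧ = {c, j} ∩ {a, b, d, e, j} = {j}
… ∩ ⟦green⟧ = {j} ∩ {b, c, f, h} = ∅
… ∩ ⟦Dutch⟧ = ∅ ∩ {b, e, h, i, j} = ∅
So ⟦green Dutch ball which vanished across from e⟧ = { }.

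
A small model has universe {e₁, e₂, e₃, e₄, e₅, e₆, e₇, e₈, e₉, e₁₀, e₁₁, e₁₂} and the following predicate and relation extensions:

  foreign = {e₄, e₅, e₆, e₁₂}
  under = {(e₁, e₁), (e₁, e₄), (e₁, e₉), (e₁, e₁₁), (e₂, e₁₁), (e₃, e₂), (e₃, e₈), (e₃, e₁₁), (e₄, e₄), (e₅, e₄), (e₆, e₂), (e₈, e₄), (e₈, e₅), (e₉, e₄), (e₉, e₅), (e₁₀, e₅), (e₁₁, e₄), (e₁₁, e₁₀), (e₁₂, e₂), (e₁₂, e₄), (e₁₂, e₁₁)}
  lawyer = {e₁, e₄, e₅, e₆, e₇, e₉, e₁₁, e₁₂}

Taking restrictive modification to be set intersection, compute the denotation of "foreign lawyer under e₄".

⟦under e₄⟧ = {x : ⟨x, e₄⟩ ∈ ⟦under⟧} = {e₁, e₄, e₅, e₈, e₉, e₁₁, e₁₂}
⟦lawyer⟧ = {e₁, e₄, e₅, e₆, e₇, e₉, e₁₁, e₁₂}
… ∩ ⟦under e₄⟧ = {e₁, e₄, e₅, e₆, e₇, e₉, e₁₁, e₁₂} ∩ {e₁, e₄, e₅, e₈, e₉, e₁₁, e₁₂} = {e₁, e₄, e₅, e₉, e₁₁, e₁₂}
… ∩ ⟦foreign⟧ = {e₁, e₄, e₅, e₉, e₁₁, e₁₂} ∩ {e₄, e₅, e₆, e₁₂} = {e₄, e₅, e₁₂}
So ⟦foreign lawyer under e₄⟧ = {e₄, e₅, e₁₂}.

{e₄, e₅, e₁₂}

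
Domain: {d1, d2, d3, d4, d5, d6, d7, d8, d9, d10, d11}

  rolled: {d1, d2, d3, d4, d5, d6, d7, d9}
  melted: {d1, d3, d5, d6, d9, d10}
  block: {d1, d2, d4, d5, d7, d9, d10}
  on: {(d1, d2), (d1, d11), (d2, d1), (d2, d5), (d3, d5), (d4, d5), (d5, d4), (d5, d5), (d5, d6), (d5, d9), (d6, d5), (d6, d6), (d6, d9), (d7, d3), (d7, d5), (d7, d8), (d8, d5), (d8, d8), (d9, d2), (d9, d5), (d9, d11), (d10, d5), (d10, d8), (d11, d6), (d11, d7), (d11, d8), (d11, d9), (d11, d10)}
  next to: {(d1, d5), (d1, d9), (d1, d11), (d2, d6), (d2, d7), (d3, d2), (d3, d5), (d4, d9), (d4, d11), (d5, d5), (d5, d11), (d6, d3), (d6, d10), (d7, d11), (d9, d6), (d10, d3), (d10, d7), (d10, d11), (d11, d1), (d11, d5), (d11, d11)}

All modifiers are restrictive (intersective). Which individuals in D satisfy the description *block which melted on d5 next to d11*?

{d5, d10}

⟦which melted⟧ = ⟦melted⟧ = {d1, d3, d5, d6, d9, d10}
⟦on d5⟧ = {x : ⟨x, d5⟩ ∈ ⟦on⟧} = {d2, d3, d4, d5, d6, d7, d8, d9, d10}
⟦next to d11⟧ = {x : ⟨x, d11⟩ ∈ ⟦next to⟧} = {d1, d4, d5, d7, d10, d11}
⟦block⟧ = {d1, d2, d4, d5, d7, d9, d10}
… ∩ ⟦which melted⟧ = {d1, d2, d4, d5, d7, d9, d10} ∩ {d1, d3, d5, d6, d9, d10} = {d1, d5, d9, d10}
… ∩ ⟦on d5⟧ = {d1, d5, d9, d10} ∩ {d2, d3, d4, d5, d6, d7, d8, d9, d10} = {d5, d9, d10}
… ∩ ⟦next to d11⟧ = {d5, d9, d10} ∩ {d1, d4, d5, d7, d10, d11} = {d5, d10}
So ⟦block which melted on d5 next to d11⟧ = {d5, d10}.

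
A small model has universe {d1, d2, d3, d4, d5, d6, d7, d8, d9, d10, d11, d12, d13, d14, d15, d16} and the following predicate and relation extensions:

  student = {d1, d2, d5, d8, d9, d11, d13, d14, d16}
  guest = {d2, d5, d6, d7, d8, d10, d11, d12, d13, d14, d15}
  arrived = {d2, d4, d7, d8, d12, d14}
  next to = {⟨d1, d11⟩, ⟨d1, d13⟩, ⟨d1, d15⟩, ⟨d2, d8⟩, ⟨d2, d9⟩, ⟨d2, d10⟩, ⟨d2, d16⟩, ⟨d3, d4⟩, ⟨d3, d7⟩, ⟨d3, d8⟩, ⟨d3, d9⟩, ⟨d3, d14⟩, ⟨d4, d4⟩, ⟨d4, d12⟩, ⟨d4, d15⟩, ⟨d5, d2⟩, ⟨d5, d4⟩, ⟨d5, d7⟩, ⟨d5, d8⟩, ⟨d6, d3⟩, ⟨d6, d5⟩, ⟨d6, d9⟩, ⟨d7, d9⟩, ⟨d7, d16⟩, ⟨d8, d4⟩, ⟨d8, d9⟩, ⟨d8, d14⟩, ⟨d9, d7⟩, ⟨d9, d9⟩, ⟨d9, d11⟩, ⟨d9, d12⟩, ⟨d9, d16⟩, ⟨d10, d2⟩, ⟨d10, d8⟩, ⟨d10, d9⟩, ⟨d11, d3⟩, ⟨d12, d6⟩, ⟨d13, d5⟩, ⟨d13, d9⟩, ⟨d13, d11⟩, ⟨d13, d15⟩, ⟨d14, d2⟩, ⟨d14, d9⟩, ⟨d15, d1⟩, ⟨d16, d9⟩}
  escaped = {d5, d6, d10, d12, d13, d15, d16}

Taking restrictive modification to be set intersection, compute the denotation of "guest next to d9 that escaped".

{d6, d10, d13}

⟦next to d9⟧ = {x : ⟨x, d9⟩ ∈ ⟦next to⟧} = {d2, d3, d6, d7, d8, d9, d10, d13, d14, d16}
⟦that escaped⟧ = ⟦escaped⟧ = {d5, d6, d10, d12, d13, d15, d16}
⟦guest⟧ = {d2, d5, d6, d7, d8, d10, d11, d12, d13, d14, d15}
… ∩ ⟦next to d9⟧ = {d2, d5, d6, d7, d8, d10, d11, d12, d13, d14, d15} ∩ {d2, d3, d6, d7, d8, d9, d10, d13, d14, d16} = {d2, d6, d7, d8, d10, d13, d14}
… ∩ ⟦that escaped⟧ = {d2, d6, d7, d8, d10, d13, d14} ∩ {d5, d6, d10, d12, d13, d15, d16} = {d6, d10, d13}
So ⟦guest next to d9 that escaped⟧ = {d6, d10, d13}.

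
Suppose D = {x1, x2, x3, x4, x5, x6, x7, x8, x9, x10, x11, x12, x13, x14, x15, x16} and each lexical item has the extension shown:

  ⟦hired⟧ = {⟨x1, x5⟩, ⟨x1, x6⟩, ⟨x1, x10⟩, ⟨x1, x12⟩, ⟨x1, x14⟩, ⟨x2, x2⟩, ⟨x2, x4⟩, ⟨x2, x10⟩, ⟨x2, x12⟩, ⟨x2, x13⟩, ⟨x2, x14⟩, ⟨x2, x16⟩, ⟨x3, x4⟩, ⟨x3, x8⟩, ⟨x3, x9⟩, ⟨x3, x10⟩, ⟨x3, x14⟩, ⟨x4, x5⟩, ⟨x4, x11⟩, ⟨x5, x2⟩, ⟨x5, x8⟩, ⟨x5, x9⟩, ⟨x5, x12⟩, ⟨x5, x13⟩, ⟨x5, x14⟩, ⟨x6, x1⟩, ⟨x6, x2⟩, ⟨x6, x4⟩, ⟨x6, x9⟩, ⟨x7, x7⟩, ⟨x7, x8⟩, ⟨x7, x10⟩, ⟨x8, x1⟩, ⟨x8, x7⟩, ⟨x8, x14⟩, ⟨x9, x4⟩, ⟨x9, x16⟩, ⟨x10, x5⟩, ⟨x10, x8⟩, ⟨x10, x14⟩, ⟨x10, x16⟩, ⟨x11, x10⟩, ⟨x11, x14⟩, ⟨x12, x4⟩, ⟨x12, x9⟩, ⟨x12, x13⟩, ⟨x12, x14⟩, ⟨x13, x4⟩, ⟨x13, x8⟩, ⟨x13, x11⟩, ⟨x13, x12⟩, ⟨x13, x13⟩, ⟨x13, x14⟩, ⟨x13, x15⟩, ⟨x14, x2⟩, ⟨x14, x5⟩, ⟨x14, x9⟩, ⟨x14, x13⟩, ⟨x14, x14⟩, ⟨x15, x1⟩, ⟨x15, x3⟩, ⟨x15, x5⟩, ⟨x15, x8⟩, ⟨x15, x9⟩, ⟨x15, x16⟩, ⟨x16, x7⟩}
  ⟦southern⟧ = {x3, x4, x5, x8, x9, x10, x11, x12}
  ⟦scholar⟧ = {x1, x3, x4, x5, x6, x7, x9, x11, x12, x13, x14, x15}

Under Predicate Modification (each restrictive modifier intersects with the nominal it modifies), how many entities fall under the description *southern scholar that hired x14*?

⟦that hired x14⟧ = {x : ⟨x, x14⟩ ∈ ⟦hired⟧} = {x1, x2, x3, x5, x8, x10, x11, x12, x13, x14}
⟦scholar⟧ = {x1, x3, x4, x5, x6, x7, x9, x11, x12, x13, x14, x15}
… ∩ ⟦that hired x14⟧ = {x1, x3, x4, x5, x6, x7, x9, x11, x12, x13, x14, x15} ∩ {x1, x2, x3, x5, x8, x10, x11, x12, x13, x14} = {x1, x3, x5, x11, x12, x13, x14}
… ∩ ⟦southern⟧ = {x1, x3, x5, x11, x12, x13, x14} ∩ {x3, x4, x5, x8, x9, x10, x11, x12} = {x3, x5, x11, x12}
⟦southern scholar that hired x14⟧ = {x3, x5, x11, x12}, so the cardinality is 4.

4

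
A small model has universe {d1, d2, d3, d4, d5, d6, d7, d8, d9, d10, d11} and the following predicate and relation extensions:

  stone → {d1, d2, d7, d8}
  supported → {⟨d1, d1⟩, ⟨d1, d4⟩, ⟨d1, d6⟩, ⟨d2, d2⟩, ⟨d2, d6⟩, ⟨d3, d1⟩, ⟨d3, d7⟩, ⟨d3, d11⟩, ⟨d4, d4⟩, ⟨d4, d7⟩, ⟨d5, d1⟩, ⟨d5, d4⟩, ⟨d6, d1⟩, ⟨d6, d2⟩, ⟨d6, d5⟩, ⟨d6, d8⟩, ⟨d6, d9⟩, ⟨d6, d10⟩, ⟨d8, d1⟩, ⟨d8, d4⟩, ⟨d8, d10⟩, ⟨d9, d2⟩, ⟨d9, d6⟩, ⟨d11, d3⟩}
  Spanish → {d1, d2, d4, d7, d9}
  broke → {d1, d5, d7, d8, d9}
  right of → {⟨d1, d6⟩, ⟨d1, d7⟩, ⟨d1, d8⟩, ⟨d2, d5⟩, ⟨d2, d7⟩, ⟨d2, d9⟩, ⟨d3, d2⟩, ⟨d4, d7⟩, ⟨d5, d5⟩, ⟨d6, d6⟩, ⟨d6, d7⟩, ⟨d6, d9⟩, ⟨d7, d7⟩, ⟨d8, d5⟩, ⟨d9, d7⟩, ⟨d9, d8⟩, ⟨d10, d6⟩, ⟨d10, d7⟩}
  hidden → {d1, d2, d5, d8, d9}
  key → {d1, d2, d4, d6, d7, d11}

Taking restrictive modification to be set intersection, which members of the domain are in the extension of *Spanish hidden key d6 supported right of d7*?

⟦d6 supported⟧ = {x : ⟨d6, x⟩ ∈ ⟦supported⟧} = {d1, d2, d5, d8, d9, d10}
⟦right of d7⟧ = {x : ⟨x, d7⟩ ∈ ⟦right of⟧} = {d1, d2, d4, d6, d7, d9, d10}
⟦key⟧ = {d1, d2, d4, d6, d7, d11}
… ∩ ⟦d6 supported⟧ = {d1, d2, d4, d6, d7, d11} ∩ {d1, d2, d5, d8, d9, d10} = {d1, d2}
… ∩ ⟦right of d7⟧ = {d1, d2} ∩ {d1, d2, d4, d6, d7, d9, d10} = {d1, d2}
… ∩ ⟦Spanish⟧ = {d1, d2} ∩ {d1, d2, d4, d7, d9} = {d1, d2}
… ∩ ⟦hidden⟧ = {d1, d2} ∩ {d1, d2, d5, d8, d9} = {d1, d2}
So ⟦Spanish hidden key d6 supported right of d7⟧ = {d1, d2}.

{d1, d2}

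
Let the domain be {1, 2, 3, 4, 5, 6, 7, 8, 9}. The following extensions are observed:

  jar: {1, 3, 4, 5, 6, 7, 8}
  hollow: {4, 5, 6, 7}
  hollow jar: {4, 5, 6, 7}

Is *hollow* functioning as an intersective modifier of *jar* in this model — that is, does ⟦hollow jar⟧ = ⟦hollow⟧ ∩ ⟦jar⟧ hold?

yes

⟦hollow⟧ ∩ ⟦jar⟧ = {4, 5, 6, 7} ∩ {1, 3, 4, 5, 6, 7, 8} = {4, 5, 6, 7}
Observed ⟦hollow jar⟧ = {4, 5, 6, 7}.
These coincide, so the modifier is intersective here.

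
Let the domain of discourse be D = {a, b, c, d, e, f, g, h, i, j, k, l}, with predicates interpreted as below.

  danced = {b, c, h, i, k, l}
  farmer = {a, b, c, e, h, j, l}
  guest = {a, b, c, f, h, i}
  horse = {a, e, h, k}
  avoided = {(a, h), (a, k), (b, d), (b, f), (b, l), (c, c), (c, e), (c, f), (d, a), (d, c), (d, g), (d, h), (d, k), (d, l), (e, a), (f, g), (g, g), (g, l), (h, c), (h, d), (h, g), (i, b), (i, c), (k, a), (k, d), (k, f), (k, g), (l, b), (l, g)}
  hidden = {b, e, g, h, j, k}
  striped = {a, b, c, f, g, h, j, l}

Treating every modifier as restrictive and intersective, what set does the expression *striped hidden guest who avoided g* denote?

⟦who avoided g⟧ = {x : ⟨x, g⟩ ∈ ⟦avoided⟧} = {d, f, g, h, k, l}
⟦guest⟧ = {a, b, c, f, h, i}
… ∩ ⟦who avoided g⟧ = {a, b, c, f, h, i} ∩ {d, f, g, h, k, l} = {f, h}
… ∩ ⟦striped⟧ = {f, h} ∩ {a, b, c, f, g, h, j, l} = {f, h}
… ∩ ⟦hidden⟧ = {f, h} ∩ {b, e, g, h, j, k} = {h}
So ⟦striped hidden guest who avoided g⟧ = {h}.

{h}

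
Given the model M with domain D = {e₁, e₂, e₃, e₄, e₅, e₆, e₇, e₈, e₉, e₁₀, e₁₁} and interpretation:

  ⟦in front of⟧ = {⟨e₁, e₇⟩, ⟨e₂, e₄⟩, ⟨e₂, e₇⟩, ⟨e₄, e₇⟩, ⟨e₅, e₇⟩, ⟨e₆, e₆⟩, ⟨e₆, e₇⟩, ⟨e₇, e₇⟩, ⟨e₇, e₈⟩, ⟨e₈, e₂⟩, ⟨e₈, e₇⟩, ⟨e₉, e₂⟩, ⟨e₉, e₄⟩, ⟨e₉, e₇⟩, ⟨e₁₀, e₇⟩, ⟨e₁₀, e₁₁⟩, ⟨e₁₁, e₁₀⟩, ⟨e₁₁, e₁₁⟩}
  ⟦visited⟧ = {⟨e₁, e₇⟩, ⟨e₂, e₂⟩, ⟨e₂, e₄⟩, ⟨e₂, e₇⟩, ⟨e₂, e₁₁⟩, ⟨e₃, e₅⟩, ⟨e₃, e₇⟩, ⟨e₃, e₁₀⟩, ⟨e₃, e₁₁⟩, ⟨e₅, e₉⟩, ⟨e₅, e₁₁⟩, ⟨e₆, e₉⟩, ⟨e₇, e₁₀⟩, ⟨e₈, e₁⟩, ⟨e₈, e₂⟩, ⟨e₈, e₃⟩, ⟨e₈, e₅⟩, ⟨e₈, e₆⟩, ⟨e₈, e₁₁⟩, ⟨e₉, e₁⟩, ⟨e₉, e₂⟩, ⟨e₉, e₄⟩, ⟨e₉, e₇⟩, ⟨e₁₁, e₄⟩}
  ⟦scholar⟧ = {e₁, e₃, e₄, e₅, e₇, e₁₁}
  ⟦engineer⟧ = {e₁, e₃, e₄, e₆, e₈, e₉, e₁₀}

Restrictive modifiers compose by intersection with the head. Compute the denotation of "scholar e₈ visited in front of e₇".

⟦e₈ visited⟧ = {x : ⟨e₈, x⟩ ∈ ⟦visited⟧} = {e₁, e₂, e₃, e₅, e₆, e₁₁}
⟦in front of e₇⟧ = {x : ⟨x, e₇⟩ ∈ ⟦in front of⟧} = {e₁, e₂, e₄, e₅, e₆, e₇, e₈, e₉, e₁₀}
⟦scholar⟧ = {e₁, e₃, e₄, e₅, e₇, e₁₁}
… ∩ ⟦e₈ visited⟧ = {e₁, e₃, e₄, e₅, e₇, e₁₁} ∩ {e₁, e₂, e₃, e₅, e₆, e₁₁} = {e₁, e₃, e₅, e₁₁}
… ∩ ⟦in front of e₇⟧ = {e₁, e₃, e₅, e₁₁} ∩ {e₁, e₂, e₄, e₅, e₆, e₇, e₈, e₉, e₁₀} = {e₁, e₅}
So ⟦scholar e₈ visited in front of e₇⟧ = {e₁, e₅}.

{e₁, e₅}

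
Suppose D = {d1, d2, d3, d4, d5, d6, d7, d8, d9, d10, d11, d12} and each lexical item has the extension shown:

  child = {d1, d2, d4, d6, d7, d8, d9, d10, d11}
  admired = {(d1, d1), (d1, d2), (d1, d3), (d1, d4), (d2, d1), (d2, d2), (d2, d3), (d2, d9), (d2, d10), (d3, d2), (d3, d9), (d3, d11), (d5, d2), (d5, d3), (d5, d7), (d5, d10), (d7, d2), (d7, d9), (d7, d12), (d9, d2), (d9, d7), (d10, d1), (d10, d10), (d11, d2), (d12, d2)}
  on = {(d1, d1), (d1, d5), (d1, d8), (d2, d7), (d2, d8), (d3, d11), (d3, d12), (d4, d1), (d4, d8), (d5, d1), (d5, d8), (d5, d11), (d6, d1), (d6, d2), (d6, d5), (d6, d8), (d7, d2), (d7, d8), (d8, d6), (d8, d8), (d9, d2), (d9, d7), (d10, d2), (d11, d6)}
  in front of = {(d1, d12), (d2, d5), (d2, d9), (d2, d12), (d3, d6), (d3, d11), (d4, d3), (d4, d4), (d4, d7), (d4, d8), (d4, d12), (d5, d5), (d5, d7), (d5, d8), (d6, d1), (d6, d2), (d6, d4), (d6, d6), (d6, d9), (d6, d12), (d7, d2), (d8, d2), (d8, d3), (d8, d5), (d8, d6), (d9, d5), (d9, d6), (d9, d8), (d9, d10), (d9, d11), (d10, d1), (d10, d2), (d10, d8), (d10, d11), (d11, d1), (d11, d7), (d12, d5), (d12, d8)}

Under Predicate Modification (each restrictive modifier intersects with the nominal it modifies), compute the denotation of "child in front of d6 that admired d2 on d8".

⟦in front of d6⟧ = {x : ⟨x, d6⟩ ∈ ⟦in front of⟧} = {d3, d6, d8, d9}
⟦that admired d2⟧ = {x : ⟨x, d2⟩ ∈ ⟦admired⟧} = {d1, d2, d3, d5, d7, d9, d11, d12}
⟦on d8⟧ = {x : ⟨x, d8⟩ ∈ ⟦on⟧} = {d1, d2, d4, d5, d6, d7, d8}
⟦child⟧ = {d1, d2, d4, d6, d7, d8, d9, d10, d11}
… ∩ ⟦in front of d6⟧ = {d1, d2, d4, d6, d7, d8, d9, d10, d11} ∩ {d3, d6, d8, d9} = {d6, d8, d9}
… ∩ ⟦that admired d2⟧ = {d6, d8, d9} ∩ {d1, d2, d3, d5, d7, d9, d11, d12} = {d9}
… ∩ ⟦on d8⟧ = {d9} ∩ {d1, d2, d4, d5, d6, d7, d8} = ∅
So ⟦child in front of d6 that admired d2 on d8⟧ = { }.

{ }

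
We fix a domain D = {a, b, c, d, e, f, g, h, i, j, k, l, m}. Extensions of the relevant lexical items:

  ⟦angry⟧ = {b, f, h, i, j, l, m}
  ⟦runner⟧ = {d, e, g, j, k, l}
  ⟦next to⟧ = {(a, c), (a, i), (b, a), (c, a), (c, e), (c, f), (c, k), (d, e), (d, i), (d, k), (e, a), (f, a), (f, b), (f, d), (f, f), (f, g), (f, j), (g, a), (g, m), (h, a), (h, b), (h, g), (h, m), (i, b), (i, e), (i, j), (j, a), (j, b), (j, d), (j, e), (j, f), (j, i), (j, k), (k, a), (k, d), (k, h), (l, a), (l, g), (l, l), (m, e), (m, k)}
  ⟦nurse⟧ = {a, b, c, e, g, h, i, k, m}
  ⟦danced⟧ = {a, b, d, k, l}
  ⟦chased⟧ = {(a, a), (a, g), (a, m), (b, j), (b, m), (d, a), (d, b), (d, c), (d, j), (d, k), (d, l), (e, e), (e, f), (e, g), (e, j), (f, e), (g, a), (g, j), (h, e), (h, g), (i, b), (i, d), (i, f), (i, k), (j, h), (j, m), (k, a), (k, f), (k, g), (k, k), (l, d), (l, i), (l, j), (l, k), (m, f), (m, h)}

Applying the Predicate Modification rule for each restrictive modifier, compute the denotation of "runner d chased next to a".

{j, k, l}

⟦d chased⟧ = {x : ⟨d, x⟩ ∈ ⟦chased⟧} = {a, b, c, j, k, l}
⟦next to a⟧ = {x : ⟨x, a⟩ ∈ ⟦next to⟧} = {b, c, e, f, g, h, j, k, l}
⟦runner⟧ = {d, e, g, j, k, l}
… ∩ ⟦d chased⟧ = {d, e, g, j, k, l} ∩ {a, b, c, j, k, l} = {j, k, l}
… ∩ ⟦next to a⟧ = {j, k, l} ∩ {b, c, e, f, g, h, j, k, l} = {j, k, l}
So ⟦runner d chased next to a⟧ = {j, k, l}.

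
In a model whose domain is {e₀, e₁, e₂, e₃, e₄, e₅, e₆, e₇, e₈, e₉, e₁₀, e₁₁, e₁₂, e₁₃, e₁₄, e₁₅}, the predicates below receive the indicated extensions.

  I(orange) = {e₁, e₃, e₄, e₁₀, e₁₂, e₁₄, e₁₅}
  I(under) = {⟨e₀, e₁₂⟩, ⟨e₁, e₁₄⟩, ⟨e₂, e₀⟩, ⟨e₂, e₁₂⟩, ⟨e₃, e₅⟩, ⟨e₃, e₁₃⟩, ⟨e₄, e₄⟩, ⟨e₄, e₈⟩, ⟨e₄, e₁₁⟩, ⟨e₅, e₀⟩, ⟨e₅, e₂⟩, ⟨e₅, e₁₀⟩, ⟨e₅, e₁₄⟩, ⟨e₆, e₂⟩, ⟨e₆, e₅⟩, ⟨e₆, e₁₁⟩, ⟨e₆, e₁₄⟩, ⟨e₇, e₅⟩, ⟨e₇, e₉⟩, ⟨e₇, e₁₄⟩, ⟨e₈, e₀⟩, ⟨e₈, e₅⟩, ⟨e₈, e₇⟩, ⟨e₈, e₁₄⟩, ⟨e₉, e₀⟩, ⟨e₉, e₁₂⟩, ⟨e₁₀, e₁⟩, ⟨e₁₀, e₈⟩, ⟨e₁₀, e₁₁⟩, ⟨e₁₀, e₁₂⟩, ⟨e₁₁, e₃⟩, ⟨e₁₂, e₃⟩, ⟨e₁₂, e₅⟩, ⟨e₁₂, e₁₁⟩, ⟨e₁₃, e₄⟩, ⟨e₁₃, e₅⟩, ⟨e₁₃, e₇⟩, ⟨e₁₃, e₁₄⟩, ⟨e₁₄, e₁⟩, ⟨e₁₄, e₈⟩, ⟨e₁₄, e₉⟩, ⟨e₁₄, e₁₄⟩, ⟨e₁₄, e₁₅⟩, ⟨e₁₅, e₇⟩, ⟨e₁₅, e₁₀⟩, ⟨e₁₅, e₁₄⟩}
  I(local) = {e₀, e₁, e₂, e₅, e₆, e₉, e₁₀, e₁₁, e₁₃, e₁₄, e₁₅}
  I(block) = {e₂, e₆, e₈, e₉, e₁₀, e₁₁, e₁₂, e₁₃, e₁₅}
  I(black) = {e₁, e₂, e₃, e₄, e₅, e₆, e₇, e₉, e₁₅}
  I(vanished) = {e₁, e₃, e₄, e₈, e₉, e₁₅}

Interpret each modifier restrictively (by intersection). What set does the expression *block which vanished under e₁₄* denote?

{e₈, e₁₅}

⟦which vanished⟧ = ⟦vanished⟧ = {e₁, e₃, e₄, e₈, e₉, e₁₅}
⟦under e₁₄⟧ = {x : ⟨x, e₁₄⟩ ∈ ⟦under⟧} = {e₁, e₅, e₆, e₇, e₈, e₁₃, e₁₄, e₁₅}
⟦block⟧ = {e₂, e₆, e₈, e₉, e₁₀, e₁₁, e₁₂, e₁₃, e₁₅}
… ∩ ⟦which vanished⟧ = {e₂, e₆, e₈, e₉, e₁₀, e₁₁, e₁₂, e₁₃, e₁₅} ∩ {e₁, e₃, e₄, e₈, e₉, e₁₅} = {e₈, e₉, e₁₅}
… ∩ ⟦under e₁₄⟧ = {e₈, e₉, e₁₅} ∩ {e₁, e₅, e₆, e₇, e₈, e₁₃, e₁₄, e₁₅} = {e₈, e₁₅}
So ⟦block which vanished under e₁₄⟧ = {e₈, e₁₅}.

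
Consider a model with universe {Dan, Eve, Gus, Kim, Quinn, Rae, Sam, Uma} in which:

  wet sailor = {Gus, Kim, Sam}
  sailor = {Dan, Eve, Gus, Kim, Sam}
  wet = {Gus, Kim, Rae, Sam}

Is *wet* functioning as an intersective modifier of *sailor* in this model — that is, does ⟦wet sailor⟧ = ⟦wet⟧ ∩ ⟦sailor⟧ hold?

yes

⟦wet⟧ ∩ ⟦sailor⟧ = {Gus, Kim, Rae, Sam} ∩ {Dan, Eve, Gus, Kim, Sam} = {Gus, Kim, Sam}
Observed ⟦wet sailor⟧ = {Gus, Kim, Sam}.
These coincide, so the modifier is intersective here.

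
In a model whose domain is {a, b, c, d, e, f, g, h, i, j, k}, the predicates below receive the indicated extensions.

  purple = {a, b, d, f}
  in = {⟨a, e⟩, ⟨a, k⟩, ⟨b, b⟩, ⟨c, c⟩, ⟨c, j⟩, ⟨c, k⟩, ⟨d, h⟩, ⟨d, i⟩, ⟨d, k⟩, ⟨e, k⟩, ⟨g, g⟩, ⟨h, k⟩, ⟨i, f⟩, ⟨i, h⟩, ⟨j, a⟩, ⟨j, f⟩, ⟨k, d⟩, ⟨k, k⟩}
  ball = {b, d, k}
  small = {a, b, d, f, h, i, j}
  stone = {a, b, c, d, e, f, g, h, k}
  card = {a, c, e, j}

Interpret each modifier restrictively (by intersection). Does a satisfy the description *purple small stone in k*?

⟦in k⟧ = {x : ⟨x, k⟩ ∈ ⟦in⟧} = {a, c, d, e, h, k}
⟦stone⟧ = {a, b, c, d, e, f, g, h, k}
… ∩ ⟦in k⟧ = {a, b, c, d, e, f, g, h, k} ∩ {a, c, d, e, h, k} = {a, c, d, e, h, k}
… ∩ ⟦purple⟧ = {a, c, d, e, h, k} ∩ {a, b, d, f} = {a, d}
… ∩ ⟦small⟧ = {a, d} ∩ {a, b, d, f, h, i, j} = {a, d}
⟦purple small stone in k⟧ = {a, d}; a ∈ this set.

yes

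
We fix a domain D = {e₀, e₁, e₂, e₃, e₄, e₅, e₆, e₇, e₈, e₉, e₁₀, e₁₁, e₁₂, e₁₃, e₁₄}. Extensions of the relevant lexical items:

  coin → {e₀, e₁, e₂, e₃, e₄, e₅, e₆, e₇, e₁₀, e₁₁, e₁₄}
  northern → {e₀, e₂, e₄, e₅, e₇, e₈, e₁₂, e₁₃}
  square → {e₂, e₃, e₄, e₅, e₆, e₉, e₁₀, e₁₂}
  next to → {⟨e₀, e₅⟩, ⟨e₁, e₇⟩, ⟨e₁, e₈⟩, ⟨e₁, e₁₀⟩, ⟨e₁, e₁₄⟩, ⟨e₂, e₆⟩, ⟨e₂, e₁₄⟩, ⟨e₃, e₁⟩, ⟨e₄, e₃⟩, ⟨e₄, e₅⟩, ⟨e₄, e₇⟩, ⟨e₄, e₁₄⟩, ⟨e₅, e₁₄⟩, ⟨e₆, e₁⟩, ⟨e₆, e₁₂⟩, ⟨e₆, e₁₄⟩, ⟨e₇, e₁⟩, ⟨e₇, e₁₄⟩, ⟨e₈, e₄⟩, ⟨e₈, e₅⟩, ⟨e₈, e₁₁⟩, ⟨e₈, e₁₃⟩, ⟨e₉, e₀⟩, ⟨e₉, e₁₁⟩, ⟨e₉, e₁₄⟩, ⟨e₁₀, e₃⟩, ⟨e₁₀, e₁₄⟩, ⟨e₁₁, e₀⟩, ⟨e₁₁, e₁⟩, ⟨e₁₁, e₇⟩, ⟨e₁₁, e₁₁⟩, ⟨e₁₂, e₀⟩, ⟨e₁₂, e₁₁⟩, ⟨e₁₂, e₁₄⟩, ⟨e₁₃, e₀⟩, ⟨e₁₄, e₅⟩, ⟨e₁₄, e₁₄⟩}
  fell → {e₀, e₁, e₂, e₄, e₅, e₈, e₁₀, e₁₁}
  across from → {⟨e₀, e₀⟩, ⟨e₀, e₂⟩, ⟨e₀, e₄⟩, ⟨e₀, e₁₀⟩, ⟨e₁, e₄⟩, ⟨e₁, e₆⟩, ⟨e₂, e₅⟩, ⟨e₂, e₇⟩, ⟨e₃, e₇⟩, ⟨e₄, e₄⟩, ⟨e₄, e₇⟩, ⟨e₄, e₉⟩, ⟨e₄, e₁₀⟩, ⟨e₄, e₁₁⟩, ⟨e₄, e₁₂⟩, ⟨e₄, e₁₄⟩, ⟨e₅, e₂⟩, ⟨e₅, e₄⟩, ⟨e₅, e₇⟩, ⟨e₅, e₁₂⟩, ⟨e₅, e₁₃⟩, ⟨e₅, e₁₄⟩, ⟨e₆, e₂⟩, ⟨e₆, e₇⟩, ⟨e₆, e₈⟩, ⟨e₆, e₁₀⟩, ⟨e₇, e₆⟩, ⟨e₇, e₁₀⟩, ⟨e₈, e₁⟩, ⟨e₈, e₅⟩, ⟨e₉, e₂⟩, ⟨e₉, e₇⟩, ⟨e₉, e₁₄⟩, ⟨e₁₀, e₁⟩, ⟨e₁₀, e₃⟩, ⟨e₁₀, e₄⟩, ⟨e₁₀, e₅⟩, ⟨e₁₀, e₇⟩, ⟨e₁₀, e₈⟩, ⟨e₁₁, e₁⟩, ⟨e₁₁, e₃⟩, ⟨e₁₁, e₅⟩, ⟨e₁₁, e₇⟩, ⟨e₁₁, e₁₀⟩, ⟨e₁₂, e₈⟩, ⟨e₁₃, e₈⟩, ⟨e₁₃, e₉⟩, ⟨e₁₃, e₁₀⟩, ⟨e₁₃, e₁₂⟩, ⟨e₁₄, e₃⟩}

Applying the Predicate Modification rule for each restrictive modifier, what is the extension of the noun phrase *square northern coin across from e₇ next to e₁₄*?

{e₂, e₄, e₅}

⟦across from e₇⟧ = {x : ⟨x, e₇⟩ ∈ ⟦across from⟧} = {e₂, e₃, e₄, e₅, e₆, e₉, e₁₀, e₁₁}
⟦next to e₁₄⟧ = {x : ⟨x, e₁₄⟩ ∈ ⟦next to⟧} = {e₁, e₂, e₄, e₅, e₆, e₇, e₉, e₁₀, e₁₂, e₁₄}
⟦coin⟧ = {e₀, e₁, e₂, e₃, e₄, e₅, e₆, e₇, e₁₀, e₁₁, e₁₄}
… ∩ ⟦across from e₇⟧ = {e₀, e₁, e₂, e₃, e₄, e₅, e₆, e₇, e₁₀, e₁₁, e₁₄} ∩ {e₂, e₃, e₄, e₅, e₆, e₉, e₁₀, e₁₁} = {e₂, e₃, e₄, e₅, e₆, e₁₀, e₁₁}
… ∩ ⟦next to e₁₄⟧ = {e₂, e₃, e₄, e₅, e₆, e₁₀, e₁₁} ∩ {e₁, e₂, e₄, e₅, e₆, e₇, e₉, e₁₀, e₁₂, e₁₄} = {e₂, e₄, e₅, e₆, e₁₀}
… ∩ ⟦square⟧ = {e₂, e₄, e₅, e₆, e₁₀} ∩ {e₂, e₃, e₄, e₅, e₆, e₉, e₁₀, e₁₂} = {e₂, e₄, e₅, e₆, e₁₀}
… ∩ ⟦northern⟧ = {e₂, e₄, e₅, e₆, e₁₀} ∩ {e₀, e₂, e₄, e₅, e₇, e₈, e₁₂, e₁₃} = {e₂, e₄, e₅}
So ⟦square northern coin across from e₇ next to e₁₄⟧ = {e₂, e₄, e₅}.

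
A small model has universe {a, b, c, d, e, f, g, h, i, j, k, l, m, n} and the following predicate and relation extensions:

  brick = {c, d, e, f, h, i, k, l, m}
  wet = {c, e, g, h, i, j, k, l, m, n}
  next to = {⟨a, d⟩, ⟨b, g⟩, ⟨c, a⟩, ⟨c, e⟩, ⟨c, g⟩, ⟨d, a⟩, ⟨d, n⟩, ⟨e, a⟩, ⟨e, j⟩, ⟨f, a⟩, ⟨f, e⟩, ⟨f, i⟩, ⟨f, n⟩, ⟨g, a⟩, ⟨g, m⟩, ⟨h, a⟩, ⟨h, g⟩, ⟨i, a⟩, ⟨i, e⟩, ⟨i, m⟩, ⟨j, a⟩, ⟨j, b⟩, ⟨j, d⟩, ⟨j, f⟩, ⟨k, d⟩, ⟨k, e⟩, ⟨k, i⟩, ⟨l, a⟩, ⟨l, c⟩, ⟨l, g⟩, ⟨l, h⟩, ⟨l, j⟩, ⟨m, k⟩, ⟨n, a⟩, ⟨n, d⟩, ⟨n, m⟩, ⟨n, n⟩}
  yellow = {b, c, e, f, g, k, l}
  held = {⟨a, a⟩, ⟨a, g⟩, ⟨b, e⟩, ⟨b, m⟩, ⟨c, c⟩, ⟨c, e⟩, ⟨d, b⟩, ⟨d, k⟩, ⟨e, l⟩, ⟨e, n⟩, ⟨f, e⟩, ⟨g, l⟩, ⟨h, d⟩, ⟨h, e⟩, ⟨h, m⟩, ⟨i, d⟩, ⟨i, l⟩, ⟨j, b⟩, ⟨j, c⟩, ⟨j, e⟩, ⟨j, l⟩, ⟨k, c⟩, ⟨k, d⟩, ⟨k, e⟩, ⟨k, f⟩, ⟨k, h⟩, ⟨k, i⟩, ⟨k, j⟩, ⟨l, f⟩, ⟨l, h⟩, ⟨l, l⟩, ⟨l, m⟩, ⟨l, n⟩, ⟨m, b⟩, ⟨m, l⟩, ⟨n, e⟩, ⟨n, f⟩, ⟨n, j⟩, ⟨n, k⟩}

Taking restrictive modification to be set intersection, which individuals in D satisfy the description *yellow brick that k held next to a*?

{c, e, f}

⟦that k held⟧ = {x : ⟨k, x⟩ ∈ ⟦held⟧} = {c, d, e, f, h, i, j}
⟦next to a⟧ = {x : ⟨x, a⟩ ∈ ⟦next to⟧} = {c, d, e, f, g, h, i, j, l, n}
⟦brick⟧ = {c, d, e, f, h, i, k, l, m}
… ∩ ⟦that k held⟧ = {c, d, e, f, h, i, k, l, m} ∩ {c, d, e, f, h, i, j} = {c, d, e, f, h, i}
… ∩ ⟦next to a⟧ = {c, d, e, f, h, i} ∩ {c, d, e, f, g, h, i, j, l, n} = {c, d, e, f, h, i}
… ∩ ⟦yellow⟧ = {c, d, e, f, h, i} ∩ {b, c, e, f, g, k, l} = {c, e, f}
So ⟦yellow brick that k held next to a⟧ = {c, e, f}.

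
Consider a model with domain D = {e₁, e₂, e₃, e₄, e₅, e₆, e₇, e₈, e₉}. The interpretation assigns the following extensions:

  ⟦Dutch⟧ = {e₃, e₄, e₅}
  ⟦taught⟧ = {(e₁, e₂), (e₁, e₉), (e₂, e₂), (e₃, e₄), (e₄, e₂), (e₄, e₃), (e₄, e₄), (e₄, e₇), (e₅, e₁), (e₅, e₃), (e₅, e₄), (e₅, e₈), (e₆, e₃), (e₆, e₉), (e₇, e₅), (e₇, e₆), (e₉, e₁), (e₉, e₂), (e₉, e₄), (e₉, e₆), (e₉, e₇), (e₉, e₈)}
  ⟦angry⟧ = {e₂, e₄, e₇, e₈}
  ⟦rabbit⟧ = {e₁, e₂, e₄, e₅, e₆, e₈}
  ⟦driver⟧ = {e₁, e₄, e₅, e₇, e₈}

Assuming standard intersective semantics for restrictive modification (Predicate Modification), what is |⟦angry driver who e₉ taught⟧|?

⟦who e₉ taught⟧ = {x : ⟨e₉, x⟩ ∈ ⟦taught⟧} = {e₁, e₂, e₄, e₆, e₇, e₈}
⟦driver⟧ = {e₁, e₄, e₅, e₇, e₈}
… ∩ ⟦who e₉ taught⟧ = {e₁, e₄, e₅, e₇, e₈} ∩ {e₁, e₂, e₄, e₆, e₇, e₈} = {e₁, e₄, e₇, e₈}
… ∩ ⟦angry⟧ = {e₁, e₄, e₇, e₈} ∩ {e₂, e₄, e₇, e₈} = {e₄, e₇, e₈}
⟦angry driver who e₉ taught⟧ = {e₄, e₇, e₈}, so the cardinality is 3.

3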